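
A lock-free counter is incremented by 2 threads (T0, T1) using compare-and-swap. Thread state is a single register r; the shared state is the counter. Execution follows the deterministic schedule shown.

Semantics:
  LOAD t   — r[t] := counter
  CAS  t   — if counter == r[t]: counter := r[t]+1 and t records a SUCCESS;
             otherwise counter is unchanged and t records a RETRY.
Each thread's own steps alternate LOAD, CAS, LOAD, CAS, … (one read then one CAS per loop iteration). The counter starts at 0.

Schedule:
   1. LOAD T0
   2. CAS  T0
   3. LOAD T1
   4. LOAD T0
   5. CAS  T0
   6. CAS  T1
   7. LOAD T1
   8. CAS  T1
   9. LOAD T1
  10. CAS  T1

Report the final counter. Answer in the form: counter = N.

counter = 4

T0 LOAD — after: cnt=0, r=0 — load
T0 CAS — after: cnt=1, r=0 — ok
T1 LOAD — after: cnt=1, r=1 — load
T0 LOAD — after: cnt=1, r=1 — load
T0 CAS — after: cnt=2, r=1 — ok
T1 CAS — after: cnt=2, r=1 — retry
T1 LOAD — after: cnt=2, r=2 — load
T1 CAS — after: cnt=3, r=2 — ok
T1 LOAD — after: cnt=3, r=3 — load
T1 CAS — after: cnt=4, r=3 — ok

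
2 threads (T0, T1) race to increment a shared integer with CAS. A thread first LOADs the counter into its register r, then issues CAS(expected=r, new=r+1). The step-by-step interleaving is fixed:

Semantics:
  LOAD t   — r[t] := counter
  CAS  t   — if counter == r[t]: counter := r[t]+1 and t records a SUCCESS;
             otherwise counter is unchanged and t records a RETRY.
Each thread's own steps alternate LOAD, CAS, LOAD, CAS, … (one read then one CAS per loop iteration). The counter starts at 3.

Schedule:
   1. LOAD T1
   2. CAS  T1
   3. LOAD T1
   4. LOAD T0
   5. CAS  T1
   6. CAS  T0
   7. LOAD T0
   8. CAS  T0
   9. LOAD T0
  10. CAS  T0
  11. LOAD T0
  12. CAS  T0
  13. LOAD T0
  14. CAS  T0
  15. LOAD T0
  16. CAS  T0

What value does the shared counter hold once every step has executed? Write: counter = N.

counter = 10

step 1: T1 LOAD ⇒ load; ctr=3 reg=3
step 2: T1 CAS ⇒ ok; ctr=4 reg=3
step 3: T1 LOAD ⇒ load; ctr=4 reg=4
step 4: T0 LOAD ⇒ load; ctr=4 reg=4
step 5: T1 CAS ⇒ ok; ctr=5 reg=4
step 6: T0 CAS ⇒ retry; ctr=5 reg=4
step 7: T0 LOAD ⇒ load; ctr=5 reg=5
step 8: T0 CAS ⇒ ok; ctr=6 reg=5
step 9: T0 LOAD ⇒ load; ctr=6 reg=6
step 10: T0 CAS ⇒ ok; ctr=7 reg=6
step 11: T0 LOAD ⇒ load; ctr=7 reg=7
step 12: T0 CAS ⇒ ok; ctr=8 reg=7
step 13: T0 LOAD ⇒ load; ctr=8 reg=8
step 14: T0 CAS ⇒ ok; ctr=9 reg=8
step 15: T0 LOAD ⇒ load; ctr=9 reg=9
step 16: T0 CAS ⇒ ok; ctr=10 reg=9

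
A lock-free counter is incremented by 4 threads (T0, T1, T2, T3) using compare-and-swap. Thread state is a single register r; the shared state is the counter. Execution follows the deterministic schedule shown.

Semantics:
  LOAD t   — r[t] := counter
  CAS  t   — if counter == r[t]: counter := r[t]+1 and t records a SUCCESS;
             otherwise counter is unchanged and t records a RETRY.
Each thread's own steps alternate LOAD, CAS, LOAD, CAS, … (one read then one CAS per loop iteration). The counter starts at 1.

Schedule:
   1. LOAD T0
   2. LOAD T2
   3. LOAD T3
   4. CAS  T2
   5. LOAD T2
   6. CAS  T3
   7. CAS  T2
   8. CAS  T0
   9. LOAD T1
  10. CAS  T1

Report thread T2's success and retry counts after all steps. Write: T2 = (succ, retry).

T2 = (2, 0)

1. LOAD T0 → mem=1 r[T0]=1 [LOAD]
2. LOAD T2 → mem=1 r[T2]=1 [LOAD]
3. LOAD T3 → mem=1 r[T3]=1 [LOAD]
4. CAS T2 → mem=2 r[T2]=1 [OK]
5. LOAD T2 → mem=2 r[T2]=2 [LOAD]
6. CAS T3 → mem=2 r[T3]=1 [RETRY]
7. CAS T2 → mem=3 r[T2]=2 [OK]
8. CAS T0 → mem=3 r[T0]=1 [RETRY]
9. LOAD T1 → mem=3 r[T1]=3 [LOAD]
10. CAS T1 → mem=4 r[T1]=3 [OK]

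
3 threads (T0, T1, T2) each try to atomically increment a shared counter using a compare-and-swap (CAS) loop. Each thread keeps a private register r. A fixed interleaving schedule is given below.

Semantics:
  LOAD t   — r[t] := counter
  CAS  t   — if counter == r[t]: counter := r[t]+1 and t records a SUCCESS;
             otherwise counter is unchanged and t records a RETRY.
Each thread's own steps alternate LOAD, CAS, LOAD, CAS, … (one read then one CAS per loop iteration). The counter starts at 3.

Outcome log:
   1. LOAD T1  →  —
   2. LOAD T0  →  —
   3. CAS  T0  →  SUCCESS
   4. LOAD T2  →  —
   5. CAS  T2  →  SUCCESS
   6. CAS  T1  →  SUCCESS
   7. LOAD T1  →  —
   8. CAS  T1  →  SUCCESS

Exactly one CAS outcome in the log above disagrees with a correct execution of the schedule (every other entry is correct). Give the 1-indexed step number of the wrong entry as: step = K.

step = 6

Reference trace:
step 1: T1 LOAD ⇒ load; ctr=3 reg=3
step 2: T0 LOAD ⇒ load; ctr=3 reg=3
step 3: T0 CAS ⇒ ok; ctr=4 reg=3
step 4: T2 LOAD ⇒ load; ctr=4 reg=4
step 5: T2 CAS ⇒ ok; ctr=5 reg=4
step 6: T1 CAS ⇒ retry; ctr=5 reg=3
step 7: T1 LOAD ⇒ load; ctr=5 reg=5
step 8: T1 CAS ⇒ ok; ctr=6 reg=5
Log disagrees first at step 6.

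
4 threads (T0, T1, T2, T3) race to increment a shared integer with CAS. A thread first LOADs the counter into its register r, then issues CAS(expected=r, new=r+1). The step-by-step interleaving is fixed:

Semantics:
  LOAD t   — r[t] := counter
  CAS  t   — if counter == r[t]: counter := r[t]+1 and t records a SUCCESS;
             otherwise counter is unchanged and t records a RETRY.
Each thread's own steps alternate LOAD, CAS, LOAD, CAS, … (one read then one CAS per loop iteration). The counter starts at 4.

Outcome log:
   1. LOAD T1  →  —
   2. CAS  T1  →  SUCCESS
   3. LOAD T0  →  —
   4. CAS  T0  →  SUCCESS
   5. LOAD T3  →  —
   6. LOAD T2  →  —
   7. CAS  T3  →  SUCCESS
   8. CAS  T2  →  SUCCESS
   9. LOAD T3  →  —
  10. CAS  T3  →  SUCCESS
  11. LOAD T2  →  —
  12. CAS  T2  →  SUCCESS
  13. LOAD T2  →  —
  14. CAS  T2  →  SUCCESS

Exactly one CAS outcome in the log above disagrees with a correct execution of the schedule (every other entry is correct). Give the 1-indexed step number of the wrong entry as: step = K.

Reference trace:
[1] T1.load  rd  (counter 4, T1.r 4)
[2] T1.cas  hit  (counter 5, T1.r 4)
[3] T0.load  rd  (counter 5, T0.r 5)
[4] T0.cas  hit  (counter 6, T0.r 5)
[5] T3.load  rd  (counter 6, T3.r 6)
[6] T2.load  rd  (counter 6, T2.r 6)
[7] T3.cas  hit  (counter 7, T3.r 6)
[8] T2.cas  miss  (counter 7, T2.r 6)
[9] T3.load  rd  (counter 7, T3.r 7)
[10] T3.cas  hit  (counter 8, T3.r 7)
[11] T2.load  rd  (counter 8, T2.r 8)
[12] T2.cas  hit  (counter 9, T2.r 8)
[13] T2.load  rd  (counter 9, T2.r 9)
[14] T2.cas  hit  (counter 10, T2.r 9)
Log disagrees first at step 8.

step = 8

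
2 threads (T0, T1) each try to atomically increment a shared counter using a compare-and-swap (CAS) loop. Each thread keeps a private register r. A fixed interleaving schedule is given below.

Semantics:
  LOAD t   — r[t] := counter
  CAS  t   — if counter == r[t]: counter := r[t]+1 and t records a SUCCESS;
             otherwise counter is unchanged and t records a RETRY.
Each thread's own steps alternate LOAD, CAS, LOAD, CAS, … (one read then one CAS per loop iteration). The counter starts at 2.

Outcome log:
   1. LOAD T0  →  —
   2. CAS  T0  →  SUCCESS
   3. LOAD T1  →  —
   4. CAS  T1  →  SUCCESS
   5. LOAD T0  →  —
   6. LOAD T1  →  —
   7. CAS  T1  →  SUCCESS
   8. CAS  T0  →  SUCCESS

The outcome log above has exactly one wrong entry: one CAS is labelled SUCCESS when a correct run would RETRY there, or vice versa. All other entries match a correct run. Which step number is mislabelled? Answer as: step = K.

Re-executing:
[1] T0.load  rd  (counter 2, T0.r 2)
[2] T0.cas  hit  (counter 3, T0.r 2)
[3] T1.load  rd  (counter 3, T1.r 3)
[4] T1.cas  hit  (counter 4, T1.r 3)
[5] T0.load  rd  (counter 4, T0.r 4)
[6] T1.load  rd  (counter 4, T1.r 4)
[7] T1.cas  hit  (counter 5, T1.r 4)
[8] T0.cas  miss  (counter 5, T0.r 4)
Log disagrees first at step 8.

step = 8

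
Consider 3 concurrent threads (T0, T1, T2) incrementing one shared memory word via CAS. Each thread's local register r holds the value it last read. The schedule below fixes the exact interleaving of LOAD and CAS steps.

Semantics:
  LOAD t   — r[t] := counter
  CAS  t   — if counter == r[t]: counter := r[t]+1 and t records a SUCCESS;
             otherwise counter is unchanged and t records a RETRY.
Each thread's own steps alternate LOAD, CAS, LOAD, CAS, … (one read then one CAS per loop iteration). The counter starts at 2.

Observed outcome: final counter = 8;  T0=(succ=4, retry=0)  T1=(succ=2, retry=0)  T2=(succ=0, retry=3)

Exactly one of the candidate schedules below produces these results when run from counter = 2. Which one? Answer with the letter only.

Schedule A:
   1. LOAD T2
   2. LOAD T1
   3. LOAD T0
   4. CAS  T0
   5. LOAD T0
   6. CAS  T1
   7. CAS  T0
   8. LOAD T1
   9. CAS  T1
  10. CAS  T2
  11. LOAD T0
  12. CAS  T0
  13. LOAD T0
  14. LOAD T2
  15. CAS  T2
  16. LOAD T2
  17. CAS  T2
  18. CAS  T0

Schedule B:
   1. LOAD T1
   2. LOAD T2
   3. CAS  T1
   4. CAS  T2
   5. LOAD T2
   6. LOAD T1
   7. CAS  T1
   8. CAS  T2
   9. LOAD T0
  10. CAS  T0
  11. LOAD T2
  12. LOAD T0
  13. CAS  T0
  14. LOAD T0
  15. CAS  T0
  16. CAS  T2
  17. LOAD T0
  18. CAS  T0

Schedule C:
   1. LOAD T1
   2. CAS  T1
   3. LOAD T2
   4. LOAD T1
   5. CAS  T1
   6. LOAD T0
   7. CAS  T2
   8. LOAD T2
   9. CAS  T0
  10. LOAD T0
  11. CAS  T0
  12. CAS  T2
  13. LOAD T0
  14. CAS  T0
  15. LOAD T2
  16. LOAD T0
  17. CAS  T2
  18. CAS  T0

Run B:
T1 LOAD — after: cnt=2, r=2 — load
T2 LOAD — after: cnt=2, r=2 — load
T1 CAS — after: cnt=3, r=2 — ok
T2 CAS — after: cnt=3, r=2 — retry
T2 LOAD — after: cnt=3, r=3 — load
T1 LOAD — after: cnt=3, r=3 — load
T1 CAS — after: cnt=4, r=3 — ok
T2 CAS — after: cnt=4, r=3 — retry
T0 LOAD — after: cnt=4, r=4 — load
T0 CAS — after: cnt=5, r=4 — ok
T2 LOAD — after: cnt=5, r=5 — load
T0 LOAD — after: cnt=5, r=5 — load
T0 CAS — after: cnt=6, r=5 — ok
T0 LOAD — after: cnt=6, r=6 — load
T0 CAS — after: cnt=7, r=6 — ok
T2 CAS — after: cnt=7, r=5 — retry
T0 LOAD — after: cnt=7, r=7 — load
T0 CAS — after: cnt=8, r=7 — ok

B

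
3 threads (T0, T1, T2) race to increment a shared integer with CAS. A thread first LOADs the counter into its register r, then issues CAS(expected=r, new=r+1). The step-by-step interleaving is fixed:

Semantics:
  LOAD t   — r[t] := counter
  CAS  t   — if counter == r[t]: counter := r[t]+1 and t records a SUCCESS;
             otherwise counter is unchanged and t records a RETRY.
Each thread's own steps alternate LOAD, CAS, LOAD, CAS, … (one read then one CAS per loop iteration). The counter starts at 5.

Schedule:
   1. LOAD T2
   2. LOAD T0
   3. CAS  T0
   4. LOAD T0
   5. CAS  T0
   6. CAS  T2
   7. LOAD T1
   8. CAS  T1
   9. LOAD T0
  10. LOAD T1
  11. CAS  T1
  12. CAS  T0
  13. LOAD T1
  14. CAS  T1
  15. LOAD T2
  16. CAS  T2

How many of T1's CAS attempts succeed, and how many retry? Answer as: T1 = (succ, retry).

T1 = (3, 0)

   1) LOAD T2:  M=5  r_T2=5
   2) LOAD T0:  M=5  r_T0=5
   3) CAS  T0:  M=6  r_T0=5 ✓
   4) LOAD T0:  M=6  r_T0=6
   5) CAS  T0:  M=7  r_T0=6 ✓
   6) CAS  T2:  M=7  r_T2=5 ✗
   7) LOAD T1:  M=7  r_T1=7
   8) CAS  T1:  M=8  r_T1=7 ✓
   9) LOAD T0:  M=8  r_T0=8
  10) LOAD T1:  M=8  r_T1=8
  11) CAS  T1:  M=9  r_T1=8 ✓
  12) CAS  T0:  M=9  r_T0=8 ✗
  13) LOAD T1:  M=9  r_T1=9
  14) CAS  T1:  M=10  r_T1=9 ✓
  15) LOAD T2:  M=10  r_T2=10
  16) CAS  T2:  M=11  r_T2=10 ✓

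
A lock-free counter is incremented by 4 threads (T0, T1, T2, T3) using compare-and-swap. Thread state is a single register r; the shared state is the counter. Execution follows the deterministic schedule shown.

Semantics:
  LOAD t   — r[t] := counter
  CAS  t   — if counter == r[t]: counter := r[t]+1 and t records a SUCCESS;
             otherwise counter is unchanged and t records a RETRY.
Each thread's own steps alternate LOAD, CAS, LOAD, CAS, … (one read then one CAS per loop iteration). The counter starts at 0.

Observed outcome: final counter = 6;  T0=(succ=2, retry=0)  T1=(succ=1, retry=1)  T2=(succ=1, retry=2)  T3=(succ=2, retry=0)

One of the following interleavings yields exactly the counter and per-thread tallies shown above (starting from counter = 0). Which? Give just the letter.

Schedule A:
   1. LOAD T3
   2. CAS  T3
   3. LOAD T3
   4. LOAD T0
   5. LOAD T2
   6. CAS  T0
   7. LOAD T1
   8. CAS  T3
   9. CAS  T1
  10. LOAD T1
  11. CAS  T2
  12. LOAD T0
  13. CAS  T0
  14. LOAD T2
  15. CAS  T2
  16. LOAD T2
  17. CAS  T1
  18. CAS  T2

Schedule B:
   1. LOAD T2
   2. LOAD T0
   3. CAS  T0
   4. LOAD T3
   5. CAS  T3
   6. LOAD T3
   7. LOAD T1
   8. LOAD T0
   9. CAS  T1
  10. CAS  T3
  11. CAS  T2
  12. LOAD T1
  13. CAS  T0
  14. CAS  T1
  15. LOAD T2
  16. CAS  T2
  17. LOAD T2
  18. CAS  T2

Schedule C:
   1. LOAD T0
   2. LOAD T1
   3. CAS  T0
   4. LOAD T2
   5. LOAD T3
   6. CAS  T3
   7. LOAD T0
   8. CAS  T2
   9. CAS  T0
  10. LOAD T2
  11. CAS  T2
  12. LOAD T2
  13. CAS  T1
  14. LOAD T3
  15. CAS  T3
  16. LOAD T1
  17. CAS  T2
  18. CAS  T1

Simulating candidate C:
   1) LOAD T0:  M=0  r_T0=0
   2) LOAD T1:  M=0  r_T1=0
   3) CAS  T0:  M=1  r_T0=0 ✓
   4) LOAD T2:  M=1  r_T2=1
   5) LOAD T3:  M=1  r_T3=1
   6) CAS  T3:  M=2  r_T3=1 ✓
   7) LOAD T0:  M=2  r_T0=2
   8) CAS  T2:  M=2  r_T2=1 ✗
   9) CAS  T0:  M=3  r_T0=2 ✓
  10) LOAD T2:  M=3  r_T2=3
  11) CAS  T2:  M=4  r_T2=3 ✓
  12) LOAD T2:  M=4  r_T2=4
  13) CAS  T1:  M=4  r_T1=0 ✗
  14) LOAD T3:  M=4  r_T3=4
  15) CAS  T3:  M=5  r_T3=4 ✓
  16) LOAD T1:  M=5  r_T1=5
  17) CAS  T2:  M=5  r_T2=4 ✗
  18) CAS  T1:  M=6  r_T1=5 ✓

C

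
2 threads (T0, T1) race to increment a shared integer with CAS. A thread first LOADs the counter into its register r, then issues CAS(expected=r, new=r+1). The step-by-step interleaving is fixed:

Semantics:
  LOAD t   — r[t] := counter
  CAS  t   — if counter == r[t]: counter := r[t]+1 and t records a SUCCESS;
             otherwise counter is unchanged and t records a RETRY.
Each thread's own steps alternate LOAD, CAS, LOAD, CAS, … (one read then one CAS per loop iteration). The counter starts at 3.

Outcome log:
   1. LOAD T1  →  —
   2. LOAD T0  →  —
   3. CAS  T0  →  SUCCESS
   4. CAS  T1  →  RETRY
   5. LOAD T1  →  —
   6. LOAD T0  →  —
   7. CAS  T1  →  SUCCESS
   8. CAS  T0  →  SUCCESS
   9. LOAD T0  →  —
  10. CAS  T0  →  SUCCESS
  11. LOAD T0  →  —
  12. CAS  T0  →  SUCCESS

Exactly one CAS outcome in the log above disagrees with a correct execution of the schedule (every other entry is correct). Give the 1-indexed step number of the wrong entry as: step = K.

Correct run:
[1] T1.load  rd  (counter 3, T1.r 3)
[2] T0.load  rd  (counter 3, T0.r 3)
[3] T0.cas  hit  (counter 4, T0.r 3)
[4] T1.cas  miss  (counter 4, T1.r 3)
[5] T1.load  rd  (counter 4, T1.r 4)
[6] T0.load  rd  (counter 4, T0.r 4)
[7] T1.cas  hit  (counter 5, T1.r 4)
[8] T0.cas  miss  (counter 5, T0.r 4)
[9] T0.load  rd  (counter 5, T0.r 5)
[10] T0.cas  hit  (counter 6, T0.r 5)
[11] T0.load  rd  (counter 6, T0.r 6)
[12] T0.cas  hit  (counter 7, T0.r 6)
Mismatch at 8.

step = 8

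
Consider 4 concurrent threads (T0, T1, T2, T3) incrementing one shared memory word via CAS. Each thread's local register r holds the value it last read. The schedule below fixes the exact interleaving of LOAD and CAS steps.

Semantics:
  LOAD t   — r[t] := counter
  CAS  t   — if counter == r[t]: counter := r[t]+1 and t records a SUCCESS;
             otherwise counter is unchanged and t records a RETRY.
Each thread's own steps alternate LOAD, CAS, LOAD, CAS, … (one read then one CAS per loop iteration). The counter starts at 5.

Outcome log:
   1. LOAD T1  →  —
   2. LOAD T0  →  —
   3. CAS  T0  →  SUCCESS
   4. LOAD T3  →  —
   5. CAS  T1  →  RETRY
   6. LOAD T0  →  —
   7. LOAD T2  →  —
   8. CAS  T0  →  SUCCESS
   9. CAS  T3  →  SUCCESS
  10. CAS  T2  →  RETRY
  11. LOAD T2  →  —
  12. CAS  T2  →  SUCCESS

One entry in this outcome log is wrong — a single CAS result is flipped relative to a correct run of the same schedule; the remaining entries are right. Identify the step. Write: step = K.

step = 9

Re-executing:
T1 LOAD — after: cnt=5, r=5 — load
T0 LOAD — after: cnt=5, r=5 — load
T0 CAS — after: cnt=6, r=5 — ok
T3 LOAD — after: cnt=6, r=6 — load
T1 CAS — after: cnt=6, r=5 — retry
T0 LOAD — after: cnt=6, r=6 — load
T2 LOAD — after: cnt=6, r=6 — load
T0 CAS — after: cnt=7, r=6 — ok
T3 CAS — after: cnt=7, r=6 — retry
T2 CAS — after: cnt=7, r=6 — retry
T2 LOAD — after: cnt=7, r=7 — load
T2 CAS — after: cnt=8, r=7 — ok
Mismatch at 9.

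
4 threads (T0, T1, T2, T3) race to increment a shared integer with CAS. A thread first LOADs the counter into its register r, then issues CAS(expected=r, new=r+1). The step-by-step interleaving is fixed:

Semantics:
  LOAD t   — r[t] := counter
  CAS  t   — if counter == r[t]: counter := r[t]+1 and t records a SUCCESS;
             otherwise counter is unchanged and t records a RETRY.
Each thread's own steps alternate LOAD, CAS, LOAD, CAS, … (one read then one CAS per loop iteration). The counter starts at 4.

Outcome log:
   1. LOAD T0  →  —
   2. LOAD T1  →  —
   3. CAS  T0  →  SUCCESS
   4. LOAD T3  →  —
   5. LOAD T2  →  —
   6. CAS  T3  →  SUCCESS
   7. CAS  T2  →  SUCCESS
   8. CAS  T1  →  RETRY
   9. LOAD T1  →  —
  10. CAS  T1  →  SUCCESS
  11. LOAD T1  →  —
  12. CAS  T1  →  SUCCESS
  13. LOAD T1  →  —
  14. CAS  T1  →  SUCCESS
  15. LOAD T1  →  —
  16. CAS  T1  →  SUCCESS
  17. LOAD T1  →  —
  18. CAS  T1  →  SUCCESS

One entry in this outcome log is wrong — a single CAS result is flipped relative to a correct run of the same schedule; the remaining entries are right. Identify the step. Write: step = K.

step = 7

Correct run:
step 1: T0 LOAD ⇒ load; ctr=4 reg=4
step 2: T1 LOAD ⇒ load; ctr=4 reg=4
step 3: T0 CAS ⇒ ok; ctr=5 reg=4
step 4: T3 LOAD ⇒ load; ctr=5 reg=5
step 5: T2 LOAD ⇒ load; ctr=5 reg=5
step 6: T3 CAS ⇒ ok; ctr=6 reg=5
step 7: T2 CAS ⇒ retry; ctr=6 reg=5
step 8: T1 CAS ⇒ retry; ctr=6 reg=4
step 9: T1 LOAD ⇒ load; ctr=6 reg=6
step 10: T1 CAS ⇒ ok; ctr=7 reg=6
step 11: T1 LOAD ⇒ load; ctr=7 reg=7
step 12: T1 CAS ⇒ ok; ctr=8 reg=7
step 13: T1 LOAD ⇒ load; ctr=8 reg=8
step 14: T1 CAS ⇒ ok; ctr=9 reg=8
step 15: T1 LOAD ⇒ load; ctr=9 reg=9
step 16: T1 CAS ⇒ ok; ctr=10 reg=9
step 17: T1 LOAD ⇒ load; ctr=10 reg=10
step 18: T1 CAS ⇒ ok; ctr=11 reg=10
Mismatch at 7.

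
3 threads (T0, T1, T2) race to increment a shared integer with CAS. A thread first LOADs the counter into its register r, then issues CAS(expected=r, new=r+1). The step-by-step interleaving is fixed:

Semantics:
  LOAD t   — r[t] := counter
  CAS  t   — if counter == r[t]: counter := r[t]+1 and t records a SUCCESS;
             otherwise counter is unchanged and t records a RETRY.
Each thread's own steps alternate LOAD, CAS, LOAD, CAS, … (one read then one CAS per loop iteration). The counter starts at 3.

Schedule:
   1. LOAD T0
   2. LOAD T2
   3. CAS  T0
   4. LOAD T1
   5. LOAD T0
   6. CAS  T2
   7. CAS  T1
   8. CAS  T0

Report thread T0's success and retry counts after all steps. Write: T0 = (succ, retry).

step 1: T0 LOAD ⇒ load; ctr=3 reg=3
step 2: T2 LOAD ⇒ load; ctr=3 reg=3
step 3: T0 CAS ⇒ ok; ctr=4 reg=3
step 4: T1 LOAD ⇒ load; ctr=4 reg=4
step 5: T0 LOAD ⇒ load; ctr=4 reg=4
step 6: T2 CAS ⇒ retry; ctr=4 reg=3
step 7: T1 CAS ⇒ ok; ctr=5 reg=4
step 8: T0 CAS ⇒ retry; ctr=5 reg=4

T0 = (1, 1)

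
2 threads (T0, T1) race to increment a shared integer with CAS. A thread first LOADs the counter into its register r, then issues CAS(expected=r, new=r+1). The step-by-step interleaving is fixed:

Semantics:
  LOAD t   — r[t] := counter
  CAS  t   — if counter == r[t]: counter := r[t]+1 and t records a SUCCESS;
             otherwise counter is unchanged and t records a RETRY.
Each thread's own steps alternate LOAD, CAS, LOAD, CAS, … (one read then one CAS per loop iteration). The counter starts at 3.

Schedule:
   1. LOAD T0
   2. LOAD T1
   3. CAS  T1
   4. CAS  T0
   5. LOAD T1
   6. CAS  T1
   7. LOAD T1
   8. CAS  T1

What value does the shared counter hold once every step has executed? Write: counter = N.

1. LOAD T0 → mem=3 r[T0]=3 [LOAD]
2. LOAD T1 → mem=3 r[T1]=3 [LOAD]
3. CAS T1 → mem=4 r[T1]=3 [OK]
4. CAS T0 → mem=4 r[T0]=3 [RETRY]
5. LOAD T1 → mem=4 r[T1]=4 [LOAD]
6. CAS T1 → mem=5 r[T1]=4 [OK]
7. LOAD T1 → mem=5 r[T1]=5 [LOAD]
8. CAS T1 → mem=6 r[T1]=5 [OK]

counter = 6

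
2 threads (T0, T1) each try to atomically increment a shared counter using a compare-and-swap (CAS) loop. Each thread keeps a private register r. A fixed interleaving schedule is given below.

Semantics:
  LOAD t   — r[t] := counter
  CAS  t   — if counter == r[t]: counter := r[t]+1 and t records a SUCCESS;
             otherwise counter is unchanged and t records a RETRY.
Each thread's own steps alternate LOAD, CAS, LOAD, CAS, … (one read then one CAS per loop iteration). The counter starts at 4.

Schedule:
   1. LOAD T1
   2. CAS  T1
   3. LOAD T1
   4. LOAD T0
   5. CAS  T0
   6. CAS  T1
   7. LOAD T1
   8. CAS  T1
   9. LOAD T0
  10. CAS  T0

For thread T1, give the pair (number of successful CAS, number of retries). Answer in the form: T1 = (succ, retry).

   1) LOAD T1:  M=4  r_T1=4
   2) CAS  T1:  M=5  r_T1=4 ✓
   3) LOAD T1:  M=5  r_T1=5
   4) LOAD T0:  M=5  r_T0=5
   5) CAS  T0:  M=6  r_T0=5 ✓
   6) CAS  T1:  M=6  r_T1=5 ✗
   7) LOAD T1:  M=6  r_T1=6
   8) CAS  T1:  M=7  r_T1=6 ✓
   9) LOAD T0:  M=7  r_T0=7
  10) CAS  T0:  M=8  r_T0=7 ✓

T1 = (2, 1)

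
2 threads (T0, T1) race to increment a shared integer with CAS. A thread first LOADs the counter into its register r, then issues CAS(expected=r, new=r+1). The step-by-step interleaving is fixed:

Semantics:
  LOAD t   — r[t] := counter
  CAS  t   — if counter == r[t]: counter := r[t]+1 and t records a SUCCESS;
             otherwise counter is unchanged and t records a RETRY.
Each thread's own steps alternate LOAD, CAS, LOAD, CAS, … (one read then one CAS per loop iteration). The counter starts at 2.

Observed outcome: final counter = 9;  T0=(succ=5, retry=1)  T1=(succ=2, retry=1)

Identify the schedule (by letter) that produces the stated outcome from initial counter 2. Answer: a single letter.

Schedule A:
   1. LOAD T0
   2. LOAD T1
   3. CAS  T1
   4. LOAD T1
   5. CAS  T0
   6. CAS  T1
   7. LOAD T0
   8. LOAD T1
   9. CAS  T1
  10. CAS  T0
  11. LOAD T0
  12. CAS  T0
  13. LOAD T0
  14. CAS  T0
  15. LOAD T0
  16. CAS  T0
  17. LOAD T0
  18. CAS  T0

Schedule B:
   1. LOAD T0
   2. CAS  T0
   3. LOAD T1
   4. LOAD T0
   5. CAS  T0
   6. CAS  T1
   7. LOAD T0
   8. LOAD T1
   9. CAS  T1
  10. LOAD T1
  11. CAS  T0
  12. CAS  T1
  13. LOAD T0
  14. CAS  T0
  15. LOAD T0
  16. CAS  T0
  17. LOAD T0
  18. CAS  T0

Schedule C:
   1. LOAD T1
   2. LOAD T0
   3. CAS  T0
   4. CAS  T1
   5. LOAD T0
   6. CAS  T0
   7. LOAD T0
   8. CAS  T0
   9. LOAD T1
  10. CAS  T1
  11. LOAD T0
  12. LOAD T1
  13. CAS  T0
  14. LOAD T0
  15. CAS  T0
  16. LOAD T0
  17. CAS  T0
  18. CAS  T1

B

Simulating candidate B:
1. LOAD T0 → mem=2 r[T0]=2 [LOAD]
2. CAS T0 → mem=3 r[T0]=2 [OK]
3. LOAD T1 → mem=3 r[T1]=3 [LOAD]
4. LOAD T0 → mem=3 r[T0]=3 [LOAD]
5. CAS T0 → mem=4 r[T0]=3 [OK]
6. CAS T1 → mem=4 r[T1]=3 [RETRY]
7. LOAD T0 → mem=4 r[T0]=4 [LOAD]
8. LOAD T1 → mem=4 r[T1]=4 [LOAD]
9. CAS T1 → mem=5 r[T1]=4 [OK]
10. LOAD T1 → mem=5 r[T1]=5 [LOAD]
11. CAS T0 → mem=5 r[T0]=4 [RETRY]
12. CAS T1 → mem=6 r[T1]=5 [OK]
13. LOAD T0 → mem=6 r[T0]=6 [LOAD]
14. CAS T0 → mem=7 r[T0]=6 [OK]
15. LOAD T0 → mem=7 r[T0]=7 [LOAD]
16. CAS T0 → mem=8 r[T0]=7 [OK]
17. LOAD T0 → mem=8 r[T0]=8 [LOAD]
18. CAS T0 → mem=9 r[T0]=8 [OK]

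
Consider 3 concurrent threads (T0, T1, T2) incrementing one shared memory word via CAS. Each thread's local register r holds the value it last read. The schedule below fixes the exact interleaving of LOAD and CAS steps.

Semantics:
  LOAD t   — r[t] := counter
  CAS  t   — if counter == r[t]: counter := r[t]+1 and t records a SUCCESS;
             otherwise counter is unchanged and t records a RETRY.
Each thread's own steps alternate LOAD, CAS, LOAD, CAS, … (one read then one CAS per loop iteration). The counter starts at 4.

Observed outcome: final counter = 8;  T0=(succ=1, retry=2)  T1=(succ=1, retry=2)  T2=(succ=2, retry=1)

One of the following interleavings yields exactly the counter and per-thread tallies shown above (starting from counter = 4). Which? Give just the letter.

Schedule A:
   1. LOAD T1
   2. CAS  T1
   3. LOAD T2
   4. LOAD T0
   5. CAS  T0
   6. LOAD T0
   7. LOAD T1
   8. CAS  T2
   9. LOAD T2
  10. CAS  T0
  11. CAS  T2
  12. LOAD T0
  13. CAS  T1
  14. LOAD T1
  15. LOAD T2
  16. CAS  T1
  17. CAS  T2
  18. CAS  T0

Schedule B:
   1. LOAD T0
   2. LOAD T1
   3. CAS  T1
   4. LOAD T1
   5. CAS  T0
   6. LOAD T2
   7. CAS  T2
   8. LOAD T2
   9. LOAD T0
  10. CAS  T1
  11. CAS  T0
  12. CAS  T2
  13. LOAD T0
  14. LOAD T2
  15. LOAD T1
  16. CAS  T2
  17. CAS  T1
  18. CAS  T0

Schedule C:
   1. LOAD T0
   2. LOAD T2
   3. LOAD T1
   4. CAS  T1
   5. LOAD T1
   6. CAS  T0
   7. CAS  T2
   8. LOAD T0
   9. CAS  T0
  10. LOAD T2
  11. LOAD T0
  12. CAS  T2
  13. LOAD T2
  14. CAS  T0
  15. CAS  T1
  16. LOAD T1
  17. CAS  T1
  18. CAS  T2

B

Run B:
step 1: T0 LOAD ⇒ load; ctr=4 reg=4
step 2: T1 LOAD ⇒ load; ctr=4 reg=4
step 3: T1 CAS ⇒ ok; ctr=5 reg=4
step 4: T1 LOAD ⇒ load; ctr=5 reg=5
step 5: T0 CAS ⇒ retry; ctr=5 reg=4
step 6: T2 LOAD ⇒ load; ctr=5 reg=5
step 7: T2 CAS ⇒ ok; ctr=6 reg=5
step 8: T2 LOAD ⇒ load; ctr=6 reg=6
step 9: T0 LOAD ⇒ load; ctr=6 reg=6
step 10: T1 CAS ⇒ retry; ctr=6 reg=5
step 11: T0 CAS ⇒ ok; ctr=7 reg=6
step 12: T2 CAS ⇒ retry; ctr=7 reg=6
step 13: T0 LOAD ⇒ load; ctr=7 reg=7
step 14: T2 LOAD ⇒ load; ctr=7 reg=7
step 15: T1 LOAD ⇒ load; ctr=7 reg=7
step 16: T2 CAS ⇒ ok; ctr=8 reg=7
step 17: T1 CAS ⇒ retry; ctr=8 reg=7
step 18: T0 CAS ⇒ retry; ctr=8 reg=7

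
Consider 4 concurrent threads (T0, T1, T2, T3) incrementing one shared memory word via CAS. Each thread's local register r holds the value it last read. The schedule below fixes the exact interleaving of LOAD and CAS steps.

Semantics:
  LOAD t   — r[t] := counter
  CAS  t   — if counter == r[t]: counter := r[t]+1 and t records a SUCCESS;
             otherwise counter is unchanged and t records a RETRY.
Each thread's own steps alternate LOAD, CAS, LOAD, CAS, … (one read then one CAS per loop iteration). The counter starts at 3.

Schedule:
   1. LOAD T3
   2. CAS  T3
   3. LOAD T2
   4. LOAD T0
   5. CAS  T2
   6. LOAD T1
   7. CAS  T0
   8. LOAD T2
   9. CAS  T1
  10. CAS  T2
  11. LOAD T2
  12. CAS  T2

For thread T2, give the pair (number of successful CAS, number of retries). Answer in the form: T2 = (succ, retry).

   1) LOAD T3:  M=3  r_T3=3
   2) CAS  T3:  M=4  r_T3=3 ✓
   3) LOAD T2:  M=4  r_T2=4
   4) LOAD T0:  M=4  r_T0=4
   5) CAS  T2:  M=5  r_T2=4 ✓
   6) LOAD T1:  M=5  r_T1=5
   7) CAS  T0:  M=5  r_T0=4 ✗
   8) LOAD T2:  M=5  r_T2=5
   9) CAS  T1:  M=6  r_T1=5 ✓
  10) CAS  T2:  M=6  r_T2=5 ✗
  11) LOAD T2:  M=6  r_T2=6
  12) CAS  T2:  M=7  r_T2=6 ✓

T2 = (2, 1)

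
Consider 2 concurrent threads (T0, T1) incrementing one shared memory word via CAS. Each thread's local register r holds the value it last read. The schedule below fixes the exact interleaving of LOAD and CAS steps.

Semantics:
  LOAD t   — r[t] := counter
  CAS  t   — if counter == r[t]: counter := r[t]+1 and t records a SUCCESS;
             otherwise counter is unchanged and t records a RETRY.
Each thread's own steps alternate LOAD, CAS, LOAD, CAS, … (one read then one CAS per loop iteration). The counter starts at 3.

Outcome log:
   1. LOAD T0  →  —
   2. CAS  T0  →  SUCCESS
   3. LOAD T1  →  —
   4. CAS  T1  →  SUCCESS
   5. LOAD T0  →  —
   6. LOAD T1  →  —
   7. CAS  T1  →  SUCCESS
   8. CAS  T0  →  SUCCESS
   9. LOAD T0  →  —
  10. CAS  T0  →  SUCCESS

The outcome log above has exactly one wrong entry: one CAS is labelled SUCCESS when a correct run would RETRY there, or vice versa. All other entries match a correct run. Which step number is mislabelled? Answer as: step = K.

Correct run:
#1 T0 reads 3
#2 T0 CAS(3→4) writes; counter now 4
#3 T1 reads 4
#4 T1 CAS(4→5) writes; counter now 5
#5 T0 reads 5
#6 T1 reads 5
#7 T1 CAS(5→6) writes; counter now 6
#8 T0 CAS(5→6) fails; counter now 6
#9 T0 reads 6
#10 T0 CAS(6→7) writes; counter now 7
Flip is step 8.

step = 8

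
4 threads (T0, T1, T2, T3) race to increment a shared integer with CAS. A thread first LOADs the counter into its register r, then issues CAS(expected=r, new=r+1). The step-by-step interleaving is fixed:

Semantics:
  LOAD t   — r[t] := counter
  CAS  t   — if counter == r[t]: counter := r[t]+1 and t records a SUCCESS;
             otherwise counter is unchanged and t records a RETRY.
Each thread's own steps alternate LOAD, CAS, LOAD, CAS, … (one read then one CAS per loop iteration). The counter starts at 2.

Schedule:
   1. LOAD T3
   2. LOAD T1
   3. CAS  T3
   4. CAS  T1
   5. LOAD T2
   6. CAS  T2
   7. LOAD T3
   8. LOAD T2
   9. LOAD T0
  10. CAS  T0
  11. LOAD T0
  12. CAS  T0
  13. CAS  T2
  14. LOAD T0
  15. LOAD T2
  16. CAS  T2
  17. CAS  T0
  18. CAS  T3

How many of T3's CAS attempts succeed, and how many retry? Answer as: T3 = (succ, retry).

[1] T3.load  rd  (counter 2, T3.r 2)
[2] T1.load  rd  (counter 2, T1.r 2)
[3] T3.cas  hit  (counter 3, T3.r 2)
[4] T1.cas  miss  (counter 3, T1.r 2)
[5] T2.load  rd  (counter 3, T2.r 3)
[6] T2.cas  hit  (counter 4, T2.r 3)
[7] T3.load  rd  (counter 4, T3.r 4)
[8] T2.load  rd  (counter 4, T2.r 4)
[9] T0.load  rd  (counter 4, T0.r 4)
[10] T0.cas  hit  (counter 5, T0.r 4)
[11] T0.load  rd  (counter 5, T0.r 5)
[12] T0.cas  hit  (counter 6, T0.r 5)
[13] T2.cas  miss  (counter 6, T2.r 4)
[14] T0.load  rd  (counter 6, T0.r 6)
[15] T2.load  rd  (counter 6, T2.r 6)
[16] T2.cas  hit  (counter 7, T2.r 6)
[17] T0.cas  miss  (counter 7, T0.r 6)
[18] T3.cas  miss  (counter 7, T3.r 4)

T3 = (1, 1)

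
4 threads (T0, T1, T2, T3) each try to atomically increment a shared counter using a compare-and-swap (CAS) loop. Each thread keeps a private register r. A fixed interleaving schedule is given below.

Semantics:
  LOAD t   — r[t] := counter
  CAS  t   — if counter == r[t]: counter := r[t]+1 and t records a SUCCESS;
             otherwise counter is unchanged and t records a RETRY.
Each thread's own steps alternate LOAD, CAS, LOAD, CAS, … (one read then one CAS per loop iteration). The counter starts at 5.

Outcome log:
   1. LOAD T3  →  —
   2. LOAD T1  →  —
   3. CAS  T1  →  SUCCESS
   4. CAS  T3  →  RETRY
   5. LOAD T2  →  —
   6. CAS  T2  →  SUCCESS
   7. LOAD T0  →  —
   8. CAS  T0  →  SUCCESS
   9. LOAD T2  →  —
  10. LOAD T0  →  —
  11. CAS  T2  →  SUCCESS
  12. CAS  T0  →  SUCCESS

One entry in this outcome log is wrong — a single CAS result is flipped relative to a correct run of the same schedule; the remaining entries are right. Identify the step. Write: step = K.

step = 12

Re-executing:
step 1: T3 LOAD ⇒ load; ctr=5 reg=5
step 2: T1 LOAD ⇒ load; ctr=5 reg=5
step 3: T1 CAS ⇒ ok; ctr=6 reg=5
step 4: T3 CAS ⇒ retry; ctr=6 reg=5
step 5: T2 LOAD ⇒ load; ctr=6 reg=6
step 6: T2 CAS ⇒ ok; ctr=7 reg=6
step 7: T0 LOAD ⇒ load; ctr=7 reg=7
step 8: T0 CAS ⇒ ok; ctr=8 reg=7
step 9: T2 LOAD ⇒ load; ctr=8 reg=8
step 10: T0 LOAD ⇒ load; ctr=8 reg=8
step 11: T2 CAS ⇒ ok; ctr=9 reg=8
step 12: T0 CAS ⇒ retry; ctr=9 reg=8
Flip is step 12.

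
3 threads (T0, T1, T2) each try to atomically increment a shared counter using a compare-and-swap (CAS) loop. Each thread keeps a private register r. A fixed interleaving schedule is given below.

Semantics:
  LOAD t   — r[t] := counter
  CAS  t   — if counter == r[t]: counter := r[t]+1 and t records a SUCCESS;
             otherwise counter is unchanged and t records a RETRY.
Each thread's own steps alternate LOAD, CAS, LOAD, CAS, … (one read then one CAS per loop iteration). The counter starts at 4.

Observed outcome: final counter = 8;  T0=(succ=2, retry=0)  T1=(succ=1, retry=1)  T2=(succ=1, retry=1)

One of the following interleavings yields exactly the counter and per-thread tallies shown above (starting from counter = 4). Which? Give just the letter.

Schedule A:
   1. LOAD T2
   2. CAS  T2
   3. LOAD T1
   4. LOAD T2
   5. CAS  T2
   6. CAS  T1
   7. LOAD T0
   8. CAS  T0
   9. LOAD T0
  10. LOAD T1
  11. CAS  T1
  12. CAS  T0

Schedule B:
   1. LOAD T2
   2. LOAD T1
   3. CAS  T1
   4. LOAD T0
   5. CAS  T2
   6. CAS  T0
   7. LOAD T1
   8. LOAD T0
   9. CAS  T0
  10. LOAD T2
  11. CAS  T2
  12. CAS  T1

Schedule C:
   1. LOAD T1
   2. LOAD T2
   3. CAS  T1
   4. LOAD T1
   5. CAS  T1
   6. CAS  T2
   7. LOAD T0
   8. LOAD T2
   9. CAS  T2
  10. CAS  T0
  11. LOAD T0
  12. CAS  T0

B

Tracing schedule B:
step 1: T2 LOAD ⇒ load; ctr=4 reg=4
step 2: T1 LOAD ⇒ load; ctr=4 reg=4
step 3: T1 CAS ⇒ ok; ctr=5 reg=4
step 4: T0 LOAD ⇒ load; ctr=5 reg=5
step 5: T2 CAS ⇒ retry; ctr=5 reg=4
step 6: T0 CAS ⇒ ok; ctr=6 reg=5
step 7: T1 LOAD ⇒ load; ctr=6 reg=6
step 8: T0 LOAD ⇒ load; ctr=6 reg=6
step 9: T0 CAS ⇒ ok; ctr=7 reg=6
step 10: T2 LOAD ⇒ load; ctr=7 reg=7
step 11: T2 CAS ⇒ ok; ctr=8 reg=7
step 12: T1 CAS ⇒ retry; ctr=8 reg=6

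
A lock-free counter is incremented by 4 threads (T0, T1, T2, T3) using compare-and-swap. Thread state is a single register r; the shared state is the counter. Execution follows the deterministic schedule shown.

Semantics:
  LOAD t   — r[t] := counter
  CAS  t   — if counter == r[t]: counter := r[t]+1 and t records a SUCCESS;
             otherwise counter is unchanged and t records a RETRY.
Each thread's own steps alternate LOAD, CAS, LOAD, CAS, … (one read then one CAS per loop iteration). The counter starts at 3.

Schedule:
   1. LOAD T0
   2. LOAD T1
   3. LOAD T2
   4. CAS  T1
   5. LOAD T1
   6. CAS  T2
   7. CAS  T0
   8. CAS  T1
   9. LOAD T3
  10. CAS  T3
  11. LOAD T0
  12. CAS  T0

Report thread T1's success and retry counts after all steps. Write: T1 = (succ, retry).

#1 T0 reads 3
#2 T1 reads 3
#3 T2 reads 3
#4 T1 CAS(3→4) writes; counter now 4
#5 T1 reads 4
#6 T2 CAS(3→4) fails; counter now 4
#7 T0 CAS(3→4) fails; counter now 4
#8 T1 CAS(4→5) writes; counter now 5
#9 T3 reads 5
#10 T3 CAS(5→6) writes; counter now 6
#11 T0 reads 6
#12 T0 CAS(6→7) writes; counter now 7

T1 = (2, 0)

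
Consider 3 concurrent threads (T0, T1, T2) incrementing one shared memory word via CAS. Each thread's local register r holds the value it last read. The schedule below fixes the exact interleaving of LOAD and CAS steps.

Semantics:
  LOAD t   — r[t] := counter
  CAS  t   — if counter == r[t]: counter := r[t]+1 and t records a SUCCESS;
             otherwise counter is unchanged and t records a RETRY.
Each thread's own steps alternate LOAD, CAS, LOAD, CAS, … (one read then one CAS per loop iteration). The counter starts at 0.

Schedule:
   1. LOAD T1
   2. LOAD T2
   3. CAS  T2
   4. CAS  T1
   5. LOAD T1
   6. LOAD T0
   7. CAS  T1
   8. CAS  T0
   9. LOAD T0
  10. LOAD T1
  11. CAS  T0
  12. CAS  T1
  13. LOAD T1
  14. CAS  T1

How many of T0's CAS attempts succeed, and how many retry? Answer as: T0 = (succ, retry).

T0 = (1, 1)

[1] T1.load  rd  (counter 0, T1.r 0)
[2] T2.load  rd  (counter 0, T2.r 0)
[3] T2.cas  hit  (counter 1, T2.r 0)
[4] T1.cas  miss  (counter 1, T1.r 0)
[5] T1.load  rd  (counter 1, T1.r 1)
[6] T0.load  rd  (counter 1, T0.r 1)
[7] T1.cas  hit  (counter 2, T1.r 1)
[8] T0.cas  miss  (counter 2, T0.r 1)
[9] T0.load  rd  (counter 2, T0.r 2)
[10] T1.load  rd  (counter 2, T1.r 2)
[11] T0.cas  hit  (counter 3, T0.r 2)
[12] T1.cas  miss  (counter 3, T1.r 2)
[13] T1.load  rd  (counter 3, T1.r 3)
[14] T1.cas  hit  (counter 4, T1.r 3)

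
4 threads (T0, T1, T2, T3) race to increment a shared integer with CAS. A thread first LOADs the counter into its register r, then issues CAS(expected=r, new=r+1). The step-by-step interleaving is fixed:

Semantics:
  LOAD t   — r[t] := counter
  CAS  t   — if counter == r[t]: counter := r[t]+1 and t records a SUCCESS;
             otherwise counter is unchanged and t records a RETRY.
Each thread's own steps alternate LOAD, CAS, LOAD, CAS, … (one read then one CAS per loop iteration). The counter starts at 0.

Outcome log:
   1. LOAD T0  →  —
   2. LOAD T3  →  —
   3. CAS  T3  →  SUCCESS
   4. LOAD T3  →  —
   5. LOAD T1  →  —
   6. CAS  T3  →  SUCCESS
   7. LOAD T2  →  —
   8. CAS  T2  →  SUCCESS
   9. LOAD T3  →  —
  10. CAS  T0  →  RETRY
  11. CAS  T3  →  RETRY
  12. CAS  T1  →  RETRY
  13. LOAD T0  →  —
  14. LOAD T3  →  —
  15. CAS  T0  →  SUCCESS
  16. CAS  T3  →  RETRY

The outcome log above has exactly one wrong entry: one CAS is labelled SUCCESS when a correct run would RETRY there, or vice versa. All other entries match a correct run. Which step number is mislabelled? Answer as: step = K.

step = 11

Reference trace:
1. LOAD T0 → mem=0 r[T0]=0 [LOAD]
2. LOAD T3 → mem=0 r[T3]=0 [LOAD]
3. CAS T3 → mem=1 r[T3]=0 [OK]
4. LOAD T3 → mem=1 r[T3]=1 [LOAD]
5. LOAD T1 → mem=1 r[T1]=1 [LOAD]
6. CAS T3 → mem=2 r[T3]=1 [OK]
7. LOAD T2 → mem=2 r[T2]=2 [LOAD]
8. CAS T2 → mem=3 r[T2]=2 [OK]
9. LOAD T3 → mem=3 r[T3]=3 [LOAD]
10. CAS T0 → mem=3 r[T0]=0 [RETRY]
11. CAS T3 → mem=4 r[T3]=3 [OK]
12. CAS T1 → mem=4 r[T1]=1 [RETRY]
13. LOAD T0 → mem=4 r[T0]=4 [LOAD]
14. LOAD T3 → mem=4 r[T3]=4 [LOAD]
15. CAS T0 → mem=5 r[T0]=4 [OK]
16. CAS T3 → mem=5 r[T3]=4 [RETRY]
Flip is step 11.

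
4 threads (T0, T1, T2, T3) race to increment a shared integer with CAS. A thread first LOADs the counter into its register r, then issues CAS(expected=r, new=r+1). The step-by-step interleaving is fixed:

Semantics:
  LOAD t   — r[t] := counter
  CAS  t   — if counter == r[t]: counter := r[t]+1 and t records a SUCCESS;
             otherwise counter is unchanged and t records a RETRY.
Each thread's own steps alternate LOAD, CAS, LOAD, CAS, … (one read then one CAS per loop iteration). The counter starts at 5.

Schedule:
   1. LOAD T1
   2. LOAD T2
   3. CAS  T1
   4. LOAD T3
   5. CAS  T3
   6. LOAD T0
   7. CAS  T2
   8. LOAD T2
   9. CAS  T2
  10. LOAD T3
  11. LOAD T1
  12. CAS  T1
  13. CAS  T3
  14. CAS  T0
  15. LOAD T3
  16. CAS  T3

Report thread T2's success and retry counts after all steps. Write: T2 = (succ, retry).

step 1: T1 LOAD ⇒ load; ctr=5 reg=5
step 2: T2 LOAD ⇒ load; ctr=5 reg=5
step 3: T1 CAS ⇒ ok; ctr=6 reg=5
step 4: T3 LOAD ⇒ load; ctr=6 reg=6
step 5: T3 CAS ⇒ ok; ctr=7 reg=6
step 6: T0 LOAD ⇒ load; ctr=7 reg=7
step 7: T2 CAS ⇒ retry; ctr=7 reg=5
step 8: T2 LOAD ⇒ load; ctr=7 reg=7
step 9: T2 CAS ⇒ ok; ctr=8 reg=7
step 10: T3 LOAD ⇒ load; ctr=8 reg=8
step 11: T1 LOAD ⇒ load; ctr=8 reg=8
step 12: T1 CAS ⇒ ok; ctr=9 reg=8
step 13: T3 CAS ⇒ retry; ctr=9 reg=8
step 14: T0 CAS ⇒ retry; ctr=9 reg=7
step 15: T3 LOAD ⇒ load; ctr=9 reg=9
step 16: T3 CAS ⇒ ok; ctr=10 reg=9

T2 = (1, 1)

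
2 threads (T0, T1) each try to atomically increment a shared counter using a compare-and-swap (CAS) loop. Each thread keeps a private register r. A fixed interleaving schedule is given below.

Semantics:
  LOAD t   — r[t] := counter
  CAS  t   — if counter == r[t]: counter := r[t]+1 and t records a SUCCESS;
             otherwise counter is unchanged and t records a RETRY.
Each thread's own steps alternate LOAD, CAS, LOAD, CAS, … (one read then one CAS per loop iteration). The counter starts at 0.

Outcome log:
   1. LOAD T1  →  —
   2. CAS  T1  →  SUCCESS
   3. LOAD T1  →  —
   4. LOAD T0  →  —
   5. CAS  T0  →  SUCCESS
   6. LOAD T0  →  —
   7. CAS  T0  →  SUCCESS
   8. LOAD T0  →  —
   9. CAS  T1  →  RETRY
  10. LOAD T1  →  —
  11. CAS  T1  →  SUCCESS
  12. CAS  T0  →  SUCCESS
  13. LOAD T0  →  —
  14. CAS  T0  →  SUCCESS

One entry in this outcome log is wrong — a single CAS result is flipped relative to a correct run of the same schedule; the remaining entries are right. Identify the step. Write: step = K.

step = 12

Re-executing:
1. LOAD T1 → mem=0 r[T1]=0 [LOAD]
2. CAS T1 → mem=1 r[T1]=0 [OK]
3. LOAD T1 → mem=1 r[T1]=1 [LOAD]
4. LOAD T0 → mem=1 r[T0]=1 [LOAD]
5. CAS T0 → mem=2 r[T0]=1 [OK]
6. LOAD T0 → mem=2 r[T0]=2 [LOAD]
7. CAS T0 → mem=3 r[T0]=2 [OK]
8. LOAD T0 → mem=3 r[T0]=3 [LOAD]
9. CAS T1 → mem=3 r[T1]=1 [RETRY]
10. LOAD T1 → mem=3 r[T1]=3 [LOAD]
11. CAS T1 → mem=4 r[T1]=3 [OK]
12. CAS T0 → mem=4 r[T0]=3 [RETRY]
13. LOAD T0 → mem=4 r[T0]=4 [LOAD]
14. CAS T0 → mem=5 r[T0]=4 [OK]
Log disagrees first at step 12.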